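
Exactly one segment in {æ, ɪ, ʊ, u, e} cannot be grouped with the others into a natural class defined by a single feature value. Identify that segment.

æ

/ʊ, e, u, ɪ/ are all [−low], but /æ/ (low front unrounded vowel) is [+low]. No other single segment can be removed to leave a set sharing one feature value that the removed segment lacks, so /æ/ is the odd one out.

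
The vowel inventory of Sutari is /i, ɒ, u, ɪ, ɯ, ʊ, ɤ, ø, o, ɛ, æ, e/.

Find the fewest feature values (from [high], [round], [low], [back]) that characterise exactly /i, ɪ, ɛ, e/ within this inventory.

The class [−low], [−back], [−round] has exactly /i, ɪ, ɛ, e/ as its extension in this inventory. No smaller conjunction from the listed features achieves this: [−back, −round] alone would also admit /æ/; [−low, −round] alone would also admit /ɯ, ɤ/; [−low, −back] alone would also admit /ø/; and checking the remaining two-feature bundles turns up none with this extension.

[−low, −back, −round]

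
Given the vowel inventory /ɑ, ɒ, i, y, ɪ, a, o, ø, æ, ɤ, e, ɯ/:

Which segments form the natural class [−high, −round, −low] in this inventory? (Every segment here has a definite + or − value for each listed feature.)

ɤ, e

Checking each segment against [−high], [−round], [−low]: /ɤ/ (mid back unrounded tense vowel), /e/ (mid front unrounded tense vowel) satisfy every feature; every other segment in the inventory fails at least one.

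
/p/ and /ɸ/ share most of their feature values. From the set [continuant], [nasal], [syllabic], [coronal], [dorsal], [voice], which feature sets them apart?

The two segments share [−nasal], [−syllabic], [−coronal], [−dorsal], [−voice]. The only feature from the list on which they differ: /p/ is [−continuant] while /ɸ/ is [+continuant].

[continuant]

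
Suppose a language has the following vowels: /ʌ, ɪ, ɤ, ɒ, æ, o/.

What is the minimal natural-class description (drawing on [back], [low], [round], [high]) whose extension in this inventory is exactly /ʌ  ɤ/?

The class [+back], [−round] has exactly /ʌ, ɤ/ as its extension in this inventory. No smaller conjunction from the listed features achieves this: [−round] alone would also admit /ɪ, æ/; [+back] alone would also admit /ɒ, o/; and checking the remaining single features turns up none with this extension.

[+back, −round]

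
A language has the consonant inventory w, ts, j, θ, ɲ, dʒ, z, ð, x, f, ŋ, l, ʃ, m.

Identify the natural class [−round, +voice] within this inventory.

j, ɲ, dʒ, z, ð, ŋ, l, m

The [−round] segments are /ts, j, θ, ɲ, dʒ, z, ð, x, f, ŋ, l, ʃ, m/.
Intersecting with [+voice] leaves /j, ɲ, dʒ, z, ð, ŋ, l, m/.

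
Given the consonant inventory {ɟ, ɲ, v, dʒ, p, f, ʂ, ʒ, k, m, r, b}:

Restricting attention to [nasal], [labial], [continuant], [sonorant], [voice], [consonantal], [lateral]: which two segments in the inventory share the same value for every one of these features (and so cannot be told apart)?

ɟ, dʒ

Both /ɟ/ and /dʒ/ are [−nasal], [−labial], [−continuant], [−sonorant], [+voice], [+consonantal], [−lateral]. Since the list omits [strident], [delayed release] and [dorsal] — which do distinguish the voiced palatal stop from the voiced postalveolar affricate — this pair collapses; all other pairs remain distinct.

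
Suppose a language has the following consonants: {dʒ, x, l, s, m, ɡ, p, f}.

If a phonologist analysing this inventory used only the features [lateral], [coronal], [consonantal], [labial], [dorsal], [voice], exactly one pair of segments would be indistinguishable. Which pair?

Both /p/ and /f/ are [−lateral], [−coronal], [+consonantal], [+labial], [−dorsal], [−voice]. Since the list omits [continuant] — which does distinguish the voiceless bilabial stop from the voiceless labiodental fricative — this pair collapses; all other pairs remain distinct.

p, f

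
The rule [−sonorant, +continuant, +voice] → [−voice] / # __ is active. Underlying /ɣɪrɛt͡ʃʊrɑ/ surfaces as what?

The only segment in the rule's environment that also matches [−sonorant, +continuant, +voice] is /ɣ/. Applying [−voice] turns the voiced velar fricative into /x/ (voiceless velar fricative), giving [xɪrɛt͡ʃʊrɑ].

[xɪrɛt͡ʃʊrɑ]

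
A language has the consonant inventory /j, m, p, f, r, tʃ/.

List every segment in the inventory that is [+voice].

The feature [voice] marks segments produced with vocal-fold vibration. In this inventory /j, m, r/ have that property, so they are [+voice]; /p, f, tʃ/ are [−voice].

j, m, r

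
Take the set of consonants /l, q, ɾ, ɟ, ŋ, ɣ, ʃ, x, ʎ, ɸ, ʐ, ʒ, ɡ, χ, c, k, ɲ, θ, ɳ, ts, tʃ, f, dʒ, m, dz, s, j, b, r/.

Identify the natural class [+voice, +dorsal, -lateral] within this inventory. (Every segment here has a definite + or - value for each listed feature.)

ɟ, ŋ, ɣ, ɡ, ɲ, j

Eliminate segments failing any feature: /l, ɾ, ʐ, ʒ, ɳ, dʒ, m, dz, b, r/ are [-dorsal]; /q, ʃ, x, ɸ, χ, c, k, θ, ts, tʃ, f, s/ are [-voice]; /ʎ/ is [+lateral]. The remaining /ɟ, ŋ, ɣ, ɡ, ɲ, j/ satisfy [+voice], [+dorsal], [-lateral].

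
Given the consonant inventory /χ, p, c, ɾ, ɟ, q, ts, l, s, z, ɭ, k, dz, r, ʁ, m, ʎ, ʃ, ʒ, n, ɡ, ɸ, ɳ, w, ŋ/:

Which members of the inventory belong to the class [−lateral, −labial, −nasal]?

χ, c, ɾ, ɟ, q, ts, s, z, k, dz, r, ʁ, ʃ, ʒ, ɡ

Checking each segment against [−lateral], [−labial], [−nasal]: /χ/ (voiceless uvular fricative), /c/ (voiceless palatal stop), /ɾ/ (alveolar tap), /ɟ/ (voiced palatal stop), /q/ (voiceless uvular stop), /ts/ (voiceless alveolar affricate), among others, satisfy every feature; every other segment in the inventory fails at least one.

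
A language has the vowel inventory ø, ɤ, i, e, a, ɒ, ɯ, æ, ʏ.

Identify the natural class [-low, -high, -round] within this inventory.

ɤ, e

The [-low] segments are /ø, ɤ, i, e, ɯ, ʏ/.
Within that set, [-high] gives /ø, ɤ, e/.
Of those, [-round] leaves /ɤ, e/.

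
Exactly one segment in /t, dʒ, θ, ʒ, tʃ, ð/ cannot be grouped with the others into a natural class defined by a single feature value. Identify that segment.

The remaining segments after removing /t/ share [+distributed]; /t/ (voiceless alveolar stop) is [-distributed]. For every other candidate removal, the leftover set fails to share any single feature value that the removed segment lacks.

t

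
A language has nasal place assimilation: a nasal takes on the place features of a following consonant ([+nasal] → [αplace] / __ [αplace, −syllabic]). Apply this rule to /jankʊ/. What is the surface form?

[jaŋkʊ]

The only nasal preceding a consonant is /n/ before /k/. /k/ is [+dorsal], so /n/ → /ŋ/, giving [jaŋkʊ].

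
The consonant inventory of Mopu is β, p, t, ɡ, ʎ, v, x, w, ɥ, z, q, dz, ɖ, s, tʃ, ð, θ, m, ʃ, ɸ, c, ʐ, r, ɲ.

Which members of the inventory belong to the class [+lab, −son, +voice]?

β, v

Checking each segment against [+labial], [−sonorant], [+voice]: /β/ (voiced bilabial fricative), /v/ (voiced labiodental fricative) satisfy every feature; every other segment in the inventory fails at least one.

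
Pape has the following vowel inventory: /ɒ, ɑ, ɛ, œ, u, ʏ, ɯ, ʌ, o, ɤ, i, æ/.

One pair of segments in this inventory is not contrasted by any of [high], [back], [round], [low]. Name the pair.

/ɤ/ (mid back unrounded tense vowel) and /ʌ/ (mid back unrounded lax vowel) are both [-high], [+back], [-round], [-low], so none of the listed features separates them. (They do differ in [tense], which is not among the given features.) Every other pair in the inventory differs on at least one listed feature.

ɤ, ʌ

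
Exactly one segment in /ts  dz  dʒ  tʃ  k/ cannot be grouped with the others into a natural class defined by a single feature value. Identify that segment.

k

The remaining segments after removing /k/ share [+delayed release]; /k/ (voiceless velar stop) is [-delayed release]. For every other candidate removal, the leftover set fails to share any single feature value that the removed segment lacks.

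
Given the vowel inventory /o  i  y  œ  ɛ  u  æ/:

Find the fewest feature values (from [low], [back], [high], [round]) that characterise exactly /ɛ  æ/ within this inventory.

Every target segment is [-high], [-round]; each remaining inventory member fails at least one of these. Each conjunct is needed — [-round] alone would also admit /i/; [-high] alone would also admit /o, œ/ — and no other single listed feature has exactly this extension, so two is the minimum.

[-high, -round]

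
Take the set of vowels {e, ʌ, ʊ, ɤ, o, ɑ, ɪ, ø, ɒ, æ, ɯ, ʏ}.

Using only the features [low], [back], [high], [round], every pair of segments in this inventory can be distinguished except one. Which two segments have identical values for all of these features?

ɤ, ʌ

/ɤ/ (mid back unrounded tense vowel) and /ʌ/ (mid back unrounded lax vowel) are both [−low], [+back], [−high], [−round], so none of the listed features separates them. (They do differ in [tense], which is not among the given features.) Every other pair in the inventory differs on at least one listed feature.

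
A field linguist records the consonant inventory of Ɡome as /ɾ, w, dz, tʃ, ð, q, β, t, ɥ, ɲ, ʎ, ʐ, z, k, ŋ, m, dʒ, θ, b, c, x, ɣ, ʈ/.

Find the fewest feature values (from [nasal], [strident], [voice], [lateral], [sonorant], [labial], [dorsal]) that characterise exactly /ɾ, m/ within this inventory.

Every target segment is [+sonorant], [−dorsal]; each remaining inventory member fails at least one of these. Each conjunct is needed — [−dorsal] alone would also admit /dz, tʃ, ð, β, …/; [+sonorant] alone would also admit /w, ɥ, ɲ, ʎ, …/ — and no other single listed feature has exactly this extension, so two is the minimum.

[+sonorant, −dorsal]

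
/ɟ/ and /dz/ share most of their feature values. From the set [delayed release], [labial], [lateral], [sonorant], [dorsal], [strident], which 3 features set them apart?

/ɟ/ is the voiced palatal stop and /dz/ is the voiced alveolar affricate. Both are [−labial], [−lateral], [−sonorant]. /ɟ/ is [−strident] while /dz/ is [+strident]; /ɟ/ is [−delayed release] while /dz/ is [+delayed release]; /ɟ/ is [+dorsal] while /dz/ is [−dorsal], so the distinguishing features are [strident], [delayed release], [dorsal].

[strident], [delayed release], [dorsal]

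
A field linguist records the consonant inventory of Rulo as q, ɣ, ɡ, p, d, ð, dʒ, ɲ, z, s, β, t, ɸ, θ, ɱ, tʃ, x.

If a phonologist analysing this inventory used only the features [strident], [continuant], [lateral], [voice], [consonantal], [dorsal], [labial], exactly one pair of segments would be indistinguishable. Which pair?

On the given features, /ɡ/ and /ɲ/ have an identical profile: [-strident], [-continuant], [-lateral], [+voice], [+consonantal], [+dorsal], [-labial]. No other two segments in the inventory coincide on all 7 features. (They do differ in [sonorant], [nasal] and [back], which are not among the given features.)

ɡ, ɲ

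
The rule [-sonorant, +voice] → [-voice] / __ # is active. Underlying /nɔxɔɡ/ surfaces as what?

The only segment in the rule's environment that also matches [-sonorant, +voice] is /ɡ/. Applying [-voice] turns the voiced velar stop into /k/ (voiceless velar stop), giving [nɔxɔk].

[nɔxɔk]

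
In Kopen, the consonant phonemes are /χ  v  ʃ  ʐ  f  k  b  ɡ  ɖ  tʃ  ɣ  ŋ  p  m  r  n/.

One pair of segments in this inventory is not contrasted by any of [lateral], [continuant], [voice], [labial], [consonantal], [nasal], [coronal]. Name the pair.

r, ʐ

On the given features, /r/ and /ʐ/ have an identical profile: [−lateral], [+continuant], [+voice], [−labial], [+consonantal], [−nasal], [+coronal]. No other two segments in the inventory coincide on all 7 features. (They do differ in [sonorant], [strident] and [anterior], which are not among the given features.)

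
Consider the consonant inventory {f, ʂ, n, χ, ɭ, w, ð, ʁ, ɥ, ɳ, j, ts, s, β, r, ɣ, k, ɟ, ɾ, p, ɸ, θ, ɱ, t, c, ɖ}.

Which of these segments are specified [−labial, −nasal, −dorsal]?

Eliminate segments failing any feature: /f, w, ɥ, β, p, ɸ, ɱ/ are [+labial]; /n, ɳ/ are [+nasal]; /χ, ʁ, j, ɣ, k, ɟ, c/ are [+dorsal]. The remaining /ʂ, ɭ, ð, ts, s, r, ɾ, θ, t, ɖ/ satisfy [−labial], [−nasal], [−dorsal].

ʂ, ɭ, ð, ts, s, r, ɾ, θ, t, ɖ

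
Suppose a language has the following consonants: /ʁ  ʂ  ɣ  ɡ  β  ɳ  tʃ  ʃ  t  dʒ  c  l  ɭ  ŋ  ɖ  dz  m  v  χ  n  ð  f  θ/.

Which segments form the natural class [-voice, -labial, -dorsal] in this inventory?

The [-voice] segments are /ʂ, tʃ, ʃ, t, c, χ, f, θ/.
Among these, [-labial] gives /ʂ, tʃ, ʃ, t, c, χ, θ/.
Within that set, [-dorsal] leaves /ʂ, tʃ, ʃ, t, θ/.

ʂ, tʃ, ʃ, t, θ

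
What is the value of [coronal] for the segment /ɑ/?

As the low back unrounded vowel, /ɑ/ is [-coronal].

[-coronal]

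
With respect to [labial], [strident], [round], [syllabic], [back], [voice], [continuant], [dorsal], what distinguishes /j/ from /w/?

[labial], [round], [back]

/j/ is the palatal glide and /w/ is the labial-velar glide. Both are [−strident], [−syllabic], [+voice], [+continuant], [+dorsal]. /j/ is [−labial] while /w/ is [+labial]; /j/ is [−round] while /w/ is [+round]; /j/ is [−back] while /w/ is [+back], so the distinguishing features are [labial], [round], [back].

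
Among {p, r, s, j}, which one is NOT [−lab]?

/p/ is the voiceless bilabial stop, which is [+labial]; the rest — /j, s, r/ — are [−labial].

p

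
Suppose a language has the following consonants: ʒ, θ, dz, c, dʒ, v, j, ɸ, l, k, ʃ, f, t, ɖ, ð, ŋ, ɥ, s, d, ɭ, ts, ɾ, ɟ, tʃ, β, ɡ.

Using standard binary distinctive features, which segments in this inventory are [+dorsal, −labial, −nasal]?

Checking each segment against [+dorsal], [−labial], [−nasal]: /c/ (voiceless palatal stop), /j/ (palatal glide), /k/ (voiceless velar stop), /ɟ/ (voiced palatal stop), /ɡ/ (voiced velar stop) satisfy every feature; every other segment in the inventory fails at least one.

c, j, k, ɟ, ɡ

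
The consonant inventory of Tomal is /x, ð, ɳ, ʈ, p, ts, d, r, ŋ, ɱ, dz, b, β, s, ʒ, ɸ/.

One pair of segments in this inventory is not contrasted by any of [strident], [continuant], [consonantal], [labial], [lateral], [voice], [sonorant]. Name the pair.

ŋ, ɳ

On the given features, /ŋ/ and /ɳ/ have an identical profile: [−strident], [−continuant], [+consonantal], [−labial], [−lateral], [+voice], [+sonorant]. No other two segments in the inventory coincide on all 7 features. (They do differ in [coronal] and [dorsal], which are not among the given features.)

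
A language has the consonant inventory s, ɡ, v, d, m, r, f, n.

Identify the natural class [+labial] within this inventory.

v, m, f

The feature [labial] marks segments articulated with one or both lips. In this inventory /v, m, f/ have that property, so they are [+labial]; /s, ɡ, d, r, n/ are [−labial].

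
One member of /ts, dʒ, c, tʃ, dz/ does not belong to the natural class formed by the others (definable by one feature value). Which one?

c

The remaining segments after removing /c/ share [+delayed release]; /c/ (voiceless palatal stop) is [-delayed release]. For every other candidate removal, the leftover set fails to share any single feature value that the removed segment lacks.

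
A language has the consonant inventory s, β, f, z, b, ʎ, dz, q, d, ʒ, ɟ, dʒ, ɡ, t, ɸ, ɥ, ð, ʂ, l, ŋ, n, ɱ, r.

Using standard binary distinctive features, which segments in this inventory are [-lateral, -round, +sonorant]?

Eliminate segments failing any feature: /s, β, f, z, b, dz, q, d, ʒ, ɟ, dʒ, ɡ, t, ɸ, ð, ʂ/ are [-sonorant]; /ʎ, l/ are [+lateral]; /ɥ/ is [+round]. The remaining /ŋ, n, ɱ, r/ satisfy [-lateral], [-round], [+sonorant].

ŋ, n, ɱ, r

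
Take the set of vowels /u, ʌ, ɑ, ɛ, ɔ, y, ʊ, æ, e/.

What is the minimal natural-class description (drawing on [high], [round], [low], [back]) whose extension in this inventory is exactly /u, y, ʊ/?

The target set is precisely the extension of [+high] in this inventory.

[+high]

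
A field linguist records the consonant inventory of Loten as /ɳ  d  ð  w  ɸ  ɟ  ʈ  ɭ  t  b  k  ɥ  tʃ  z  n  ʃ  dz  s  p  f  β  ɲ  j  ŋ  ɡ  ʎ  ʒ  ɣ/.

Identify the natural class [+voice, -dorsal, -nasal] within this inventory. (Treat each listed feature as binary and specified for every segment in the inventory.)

d, ð, ɭ, b, z, dz, β, ʒ

Among the inventory, the [+voice] segments are /ɳ, d, ð, w, ɟ, ɭ, b, ɥ, z, n, dz, β, ɲ, j, ŋ, ɡ, ʎ, ʒ, ɣ/.
Of those, [-dorsal] gives /ɳ, d, ð, ɭ, b, z, n, dz, β, ʒ/.
Within that set, [-nasal] leaves /d, ð, ɭ, b, z, dz, β, ʒ/.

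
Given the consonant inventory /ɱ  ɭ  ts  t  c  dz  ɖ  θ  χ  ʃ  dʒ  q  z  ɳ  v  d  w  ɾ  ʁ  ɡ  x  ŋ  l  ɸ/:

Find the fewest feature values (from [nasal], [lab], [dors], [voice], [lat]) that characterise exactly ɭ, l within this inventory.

[+lat]

/ɭ, l/ are exactly the [+lateral] segments in the inventory, so a single feature suffices.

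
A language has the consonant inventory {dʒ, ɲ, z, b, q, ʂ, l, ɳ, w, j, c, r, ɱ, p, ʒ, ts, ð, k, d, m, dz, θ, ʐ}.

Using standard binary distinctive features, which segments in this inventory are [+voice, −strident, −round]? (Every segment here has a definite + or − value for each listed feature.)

ɲ, b, l, ɳ, j, r, ɱ, ð, d, m

Checking each segment against [+voice], [−strident], [−round]: /ɲ/ (palatal nasal), /b/ (voiced bilabial stop), /l/ (alveolar lateral approximant), /ɳ/ (retroflex nasal), /j/ (palatal glide), /r/ (alveolar trill), among others, satisfy every feature; every other segment in the inventory fails at least one.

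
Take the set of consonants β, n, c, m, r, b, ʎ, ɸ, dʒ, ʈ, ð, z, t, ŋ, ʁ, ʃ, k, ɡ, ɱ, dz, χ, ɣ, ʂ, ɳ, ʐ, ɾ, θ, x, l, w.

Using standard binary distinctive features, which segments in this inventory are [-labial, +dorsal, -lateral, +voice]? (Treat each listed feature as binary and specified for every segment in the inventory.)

ŋ, ʁ, ɡ, ɣ

Eliminate segments failing any feature: /β, m, b, ɸ, ɱ, w/ are [+labial]; /n, r, dʒ, ʈ, ð, z, t, ʃ, dz, ʂ, ɳ, ʐ, ɾ, θ, l/ are [-dorsal]; /c, k, χ, x/ are [-voice]; /ʎ/ is [+lateral]. The remaining /ŋ, ʁ, ɡ, ɣ/ satisfy [-labial], [+dorsal], [-lateral], [+voice].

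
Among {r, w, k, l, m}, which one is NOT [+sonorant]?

/w, m, l, r/ are all [+sonorant]; /k/ (voiceless velar stop) is [−sonorant].

k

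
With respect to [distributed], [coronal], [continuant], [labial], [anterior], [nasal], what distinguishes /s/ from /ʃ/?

/s/ (voiceless alveolar fricative) and /ʃ/ (voiceless postalveolar fricative) agree on [+coronal], [+continuant], [−labial], [−nasal]. They differ on [anterior] (/s/ [+], /ʃ/ [−]), [distributed] (/s/ [−], /ʃ/ [+]).

[anterior], [distributed]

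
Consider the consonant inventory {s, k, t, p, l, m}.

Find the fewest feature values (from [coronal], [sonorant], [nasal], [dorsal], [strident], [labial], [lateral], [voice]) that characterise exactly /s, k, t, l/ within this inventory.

The target set is precisely the extension of [−labial] in this inventory.

[−labial]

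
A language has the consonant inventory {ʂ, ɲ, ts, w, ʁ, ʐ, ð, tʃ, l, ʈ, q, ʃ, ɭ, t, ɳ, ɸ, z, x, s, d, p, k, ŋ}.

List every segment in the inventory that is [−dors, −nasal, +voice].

Among the inventory, the [−dorsal] segments are /ʂ, ts, ʐ, ð, tʃ, l, ʈ, ʃ, ɭ, t, ɳ, ɸ, z, s, d, p/.
Then [−nasal] gives /ʂ, ts, ʐ, ð, tʃ, l, ʈ, ʃ, ɭ, t, ɸ, z, s, d, p/.
Intersecting with [+voice] leaves /ʐ, ð, l, ɭ, z, d/.

ʐ, ð, l, ɭ, z, d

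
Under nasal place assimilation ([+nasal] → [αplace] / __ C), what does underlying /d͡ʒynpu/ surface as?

[d͡ʒympu]

In /d͡ʒynpu/, the nasal /n/ precedes /p/, which is [+labial]. The nasal assimilates in place, becoming the [+labial] nasal /m/. The surface form is [d͡ʒympu].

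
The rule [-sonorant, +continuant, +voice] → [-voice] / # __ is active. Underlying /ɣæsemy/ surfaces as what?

[xæsemy]

The only segment in the rule's environment that also matches [-sonorant, +continuant, +voice] is /ɣ/. Applying [-voice] turns the voiced velar fricative into /x/ (voiceless velar fricative), giving [xæsemy].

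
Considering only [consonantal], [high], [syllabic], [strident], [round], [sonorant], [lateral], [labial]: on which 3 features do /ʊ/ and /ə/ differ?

/ʊ/ (high back rounded lax vowel) and /ə/ (mid central vowel (schwa)) agree on [−consonantal], [+syllabic], [−strident], [+sonorant], [−lateral]. They differ on [labial] (/ʊ/ [+], /ə/ [−]), [round] (/ʊ/ [+], /ə/ [−]), [high] (/ʊ/ [+], /ə/ [−]).

[labial], [round], [high]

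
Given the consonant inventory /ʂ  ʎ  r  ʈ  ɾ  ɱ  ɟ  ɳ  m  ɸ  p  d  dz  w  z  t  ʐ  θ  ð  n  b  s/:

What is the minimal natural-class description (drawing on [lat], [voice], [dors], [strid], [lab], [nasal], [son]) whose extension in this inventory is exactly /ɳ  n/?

The class [+nasal], [-labial] has exactly /ɳ, n/ as its extension in this inventory. No smaller conjunction from the listed features achieves this: [-labial] alone would also admit /ʂ, ʎ, r, ʈ, …/; [+nasal] alone would also admit /ɱ, m/; and checking the remaining single features turns up none with this extension.

[+nasal, -lab]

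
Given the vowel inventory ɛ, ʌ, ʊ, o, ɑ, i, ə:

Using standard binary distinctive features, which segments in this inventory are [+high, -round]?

i

Checking each segment against [+high], [-round]: /i/ (high front unrounded tense vowel) satisfies every feature; every other segment in the inventory fails at least one.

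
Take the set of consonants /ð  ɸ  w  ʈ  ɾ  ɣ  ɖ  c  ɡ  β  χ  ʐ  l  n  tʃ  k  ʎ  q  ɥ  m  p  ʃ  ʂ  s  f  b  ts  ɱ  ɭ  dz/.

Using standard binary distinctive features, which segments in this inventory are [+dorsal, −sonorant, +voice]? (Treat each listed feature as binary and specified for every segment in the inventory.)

ɣ, ɡ

Eliminate segments failing any feature: /ð, ɸ, ʈ, ɾ, ɖ, β, ʐ, l, n, tʃ, m, p, ʃ, ʂ, s, f, b, ts, ɱ, ɭ, dz/ are [−dorsal]; /w, ʎ, ɥ/ are [+sonorant]; /c, χ, k, q/ are [−voice]. The remaining /ɣ, ɡ/ satisfy [+dorsal], [−sonorant], [+voice].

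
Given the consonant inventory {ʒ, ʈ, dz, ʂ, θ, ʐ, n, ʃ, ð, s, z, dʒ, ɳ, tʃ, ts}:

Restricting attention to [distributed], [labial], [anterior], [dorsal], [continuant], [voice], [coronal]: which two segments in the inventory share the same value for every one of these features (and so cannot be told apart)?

On the given features, /dz/ and /n/ have an identical profile: [−distributed], [−labial], [+anterior], [−dorsal], [−continuant], [+voice], [+coronal]. No other two segments in the inventory coincide on all 7 features. (They do differ in [sonorant], [nasal] and [strident], which are not among the given features.)

dz, n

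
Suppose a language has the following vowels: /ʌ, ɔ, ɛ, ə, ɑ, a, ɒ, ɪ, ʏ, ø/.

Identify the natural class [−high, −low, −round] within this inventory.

ʌ, ɛ, ə

Eliminate segments failing any feature: /ɔ, ø/ are [+round]; /ɑ, a, ɒ/ are [+low]; /ɪ, ʏ/ are [+high]. The remaining /ʌ, ɛ, ə/ satisfy [−high], [−low], [−round].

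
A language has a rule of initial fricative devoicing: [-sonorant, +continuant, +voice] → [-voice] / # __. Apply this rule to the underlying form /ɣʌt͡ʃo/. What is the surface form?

[xʌt͡ʃo]

Only the initial segment /ɣ/ is both word-initial and matches the structural description. It is a voiced velar fricative, so [-sonorant, +continuant, +voice] holds; changing it to [-voice] with all other features held fixed yields /x/ (voiceless velar fricative). No other segment meets both the structural description and the environment, so the output is [xʌt͡ʃo].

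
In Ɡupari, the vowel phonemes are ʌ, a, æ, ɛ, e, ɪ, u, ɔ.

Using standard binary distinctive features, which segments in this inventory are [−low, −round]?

Checking each segment against [−low], [−round]: /ʌ/ (mid back unrounded lax vowel), /ɛ/ (mid front unrounded lax vowel), /e/ (mid front unrounded tense vowel), /ɪ/ (high front unrounded lax vowel) satisfy every feature; every other segment in the inventory fails at least one.

ʌ, ɛ, e, ɪ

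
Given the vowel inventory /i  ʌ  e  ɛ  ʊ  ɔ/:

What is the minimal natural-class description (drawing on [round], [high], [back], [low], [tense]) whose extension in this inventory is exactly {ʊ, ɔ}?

/ʊ, ɔ/ are exactly the [+round] segments in the inventory, so a single feature suffices.

[+round]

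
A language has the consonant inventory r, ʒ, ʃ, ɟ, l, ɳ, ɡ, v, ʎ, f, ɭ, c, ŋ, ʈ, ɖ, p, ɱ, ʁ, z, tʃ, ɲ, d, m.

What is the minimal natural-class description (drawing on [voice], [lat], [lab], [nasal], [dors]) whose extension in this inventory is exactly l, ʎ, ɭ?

[+lat]

The target set is precisely the extension of [+lateral] in this inventory.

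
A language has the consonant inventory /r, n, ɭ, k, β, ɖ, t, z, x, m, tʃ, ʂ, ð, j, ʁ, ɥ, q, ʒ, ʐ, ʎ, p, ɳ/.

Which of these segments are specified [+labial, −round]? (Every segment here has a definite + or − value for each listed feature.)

β, m, p

Eliminate segments failing any feature: /r, n, ɭ, k, ɖ, t, z, x, tʃ, ʂ, ð, j, ʁ, q, ʒ, ʐ, ʎ, ɳ/ are [−labial]; /ɥ/ is [+round]. The remaining /β, m, p/ satisfy [+labial], [−round].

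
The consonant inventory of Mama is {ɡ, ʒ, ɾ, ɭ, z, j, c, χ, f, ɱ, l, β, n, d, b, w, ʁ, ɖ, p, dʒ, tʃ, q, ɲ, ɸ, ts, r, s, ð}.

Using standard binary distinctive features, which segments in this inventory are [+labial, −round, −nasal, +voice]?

Among the inventory, the [+labial] segments are /f, ɱ, β, b, w, p, ɸ/.
Of those, [−round] gives /f, ɱ, β, b, p, ɸ/.
Within that set, [−nasal] gives /f, β, b, p, ɸ/.
Within that set, [+voice] leaves /β, b/.

β, b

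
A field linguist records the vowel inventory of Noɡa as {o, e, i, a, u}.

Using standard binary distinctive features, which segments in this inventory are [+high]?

i, u

The [+high] segments here are /i, u/; the remaining /o, e, a/ are [−high].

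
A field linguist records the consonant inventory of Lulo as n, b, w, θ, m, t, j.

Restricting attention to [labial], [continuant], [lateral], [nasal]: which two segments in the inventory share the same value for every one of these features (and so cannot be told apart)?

Both /θ/ and /j/ are [-labial], [+continuant], [-lateral], [-nasal]. Since the list omits [sonorant], [voice] and [dorsal] — which do distinguish the voiceless dental fricative from the palatal glide — this pair collapses; all other pairs remain distinct.

θ, j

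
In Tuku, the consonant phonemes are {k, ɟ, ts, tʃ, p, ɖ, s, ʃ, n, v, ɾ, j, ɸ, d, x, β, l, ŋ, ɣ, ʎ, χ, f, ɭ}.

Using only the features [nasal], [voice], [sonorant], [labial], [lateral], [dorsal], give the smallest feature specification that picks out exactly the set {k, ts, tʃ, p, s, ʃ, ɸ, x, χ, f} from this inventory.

[−voice]

The target set is precisely the extension of [−voice] in this inventory.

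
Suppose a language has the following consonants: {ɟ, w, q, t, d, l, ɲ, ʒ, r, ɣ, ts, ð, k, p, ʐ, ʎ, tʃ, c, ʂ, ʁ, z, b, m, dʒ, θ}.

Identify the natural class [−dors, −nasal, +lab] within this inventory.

Eliminate segments failing any feature: /ɟ, w, q, ɲ, ɣ, k, ʎ, c, ʁ/ are [+dorsal]; /t, d, l, ʒ, r, ts, ð, ʐ, tʃ, ʂ, z, dʒ, θ/ are [−labial]; /m/ is [+nasal]. The remaining /p, b/ satisfy [−dorsal], [−nasal], [+labial].

p, b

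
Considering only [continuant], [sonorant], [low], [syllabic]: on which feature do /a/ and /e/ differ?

/a/ is the low unrounded vowel and /e/ is the mid front unrounded tense vowel. Both are [+continuant], [+sonorant], [+syllabic]. /a/ is [+low] while /e/ is [−low], so the distinguishing feature is [low].

[low]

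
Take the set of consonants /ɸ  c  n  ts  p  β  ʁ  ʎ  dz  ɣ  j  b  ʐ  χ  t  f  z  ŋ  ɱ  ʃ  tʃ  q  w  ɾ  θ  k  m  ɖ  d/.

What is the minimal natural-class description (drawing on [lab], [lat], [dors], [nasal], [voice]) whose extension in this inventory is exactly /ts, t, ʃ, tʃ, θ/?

The class [−voice], [−labial], [−dorsal] has exactly /ts, t, ʃ, tʃ, θ/ as its extension in this inventory. No smaller conjunction from the listed features achieves this: [−labial, −dorsal] alone would also admit /n, dz, ʐ, z, …/; [−voice, −dorsal] alone would also admit /ɸ, p, f/; [−voice, −labial] alone would also admit /c, χ, q, k/; and checking the remaining two-feature bundles turns up none with this extension.

[−voice, −lab, −dors]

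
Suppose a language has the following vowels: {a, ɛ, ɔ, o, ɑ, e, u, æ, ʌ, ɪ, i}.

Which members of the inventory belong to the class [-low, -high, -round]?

ɛ, e, ʌ

Among the inventory, the [-low] segments are /ɛ, ɔ, o, e, u, ʌ, ɪ, i/.
Of those, [-high] gives /ɛ, ɔ, o, e, ʌ/.
Among these, [-round] leaves /ɛ, e, ʌ/.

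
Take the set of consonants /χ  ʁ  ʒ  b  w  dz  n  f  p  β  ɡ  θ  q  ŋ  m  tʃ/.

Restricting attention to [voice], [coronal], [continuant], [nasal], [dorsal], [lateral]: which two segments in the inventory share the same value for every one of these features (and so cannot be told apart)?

/w/ (labial-velar glide) and /ʁ/ (voiced uvular fricative) are both [+voice], [-coronal], [+continuant], [-nasal], [+dorsal], [-lateral], so none of the listed features separates them. (They do differ in [labial], [round] and [high], which are not among the given features.) Every other pair in the inventory differs on at least one listed feature.

w, ʁ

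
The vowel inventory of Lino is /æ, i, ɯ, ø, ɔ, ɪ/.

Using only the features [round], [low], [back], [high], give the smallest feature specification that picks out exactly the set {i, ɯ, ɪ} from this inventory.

/i, ɯ, ɪ/ are exactly the [+high] segments in the inventory, so a single feature suffices.

[+high]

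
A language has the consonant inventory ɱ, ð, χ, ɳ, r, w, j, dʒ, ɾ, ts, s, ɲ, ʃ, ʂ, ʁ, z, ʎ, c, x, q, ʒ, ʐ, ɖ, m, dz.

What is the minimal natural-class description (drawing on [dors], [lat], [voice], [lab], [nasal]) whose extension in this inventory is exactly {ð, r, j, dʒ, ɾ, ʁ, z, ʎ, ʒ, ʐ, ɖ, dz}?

[+voice, −nasal, −lab]

/ð, r, j, dʒ, ɾ, ʁ, z, ʎ, ʒ, ʐ, ɖ, dz/ are all [+voice], [−nasal], [−labial], and no other segment in the inventory matches all three values. Dropping any one of them over-generates: [−nasal, −labial] alone would also admit /χ, ts, s, ʃ, …/; [+voice, −labial] alone would also admit /ɳ, ɲ/; [+voice, −nasal] alone would also admit /w/. No other combination of two listed features picks out exactly this set either, so fewer than three features will not do.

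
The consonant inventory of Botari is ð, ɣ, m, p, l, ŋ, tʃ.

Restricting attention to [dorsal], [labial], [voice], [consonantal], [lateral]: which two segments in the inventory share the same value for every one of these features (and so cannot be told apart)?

ŋ, ɣ

/ŋ/ (velar nasal) and /ɣ/ (voiced velar fricative) are both [+dorsal], [-labial], [+voice], [+consonantal], [-lateral], so none of the listed features separates them. (They do differ in [sonorant], [nasal] and [continuant], which are not among the given features.) Every other pair in the inventory differs on at least one listed feature.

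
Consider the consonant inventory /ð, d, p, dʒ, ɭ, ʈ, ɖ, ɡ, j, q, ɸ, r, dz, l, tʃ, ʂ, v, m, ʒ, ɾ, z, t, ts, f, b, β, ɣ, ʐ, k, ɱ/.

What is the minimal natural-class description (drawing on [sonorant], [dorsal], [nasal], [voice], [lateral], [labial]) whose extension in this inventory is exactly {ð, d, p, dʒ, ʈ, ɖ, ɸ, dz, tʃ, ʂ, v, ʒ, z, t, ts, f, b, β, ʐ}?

[-sonorant, -dorsal]

/ð, d, p, dʒ, ʈ, ɖ, ɸ, dz, tʃ, ʂ, v, ʒ, z, t, ts, f, b, β, ʐ/ are all [-sonorant], [-dorsal], and no other segment in the inventory matches both values. Dropping any one of them over-generates: [-dorsal] alone would also admit /ɭ, r, l, m, …/; [-sonorant] alone would also admit /ɡ, q, ɣ, k/. No other single listed feature picks out exactly this set either, so fewer than two features will not do.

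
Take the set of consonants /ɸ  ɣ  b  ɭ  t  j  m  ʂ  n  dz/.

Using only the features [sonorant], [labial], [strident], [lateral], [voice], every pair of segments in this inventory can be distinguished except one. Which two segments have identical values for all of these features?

Both /j/ and /n/ are [+sonorant], [−labial], [−strident], [−lateral], [+voice]. Since the list omits [nasal], [continuant] and [dorsal] — which do distinguish the palatal glide from the alveolar nasal — this pair collapses; all other pairs remain distinct.

j, n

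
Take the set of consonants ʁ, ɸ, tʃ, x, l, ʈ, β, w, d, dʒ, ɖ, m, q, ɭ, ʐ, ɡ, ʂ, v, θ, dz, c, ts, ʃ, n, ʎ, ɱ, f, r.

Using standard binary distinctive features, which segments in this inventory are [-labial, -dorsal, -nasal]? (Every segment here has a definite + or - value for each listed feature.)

tʃ, l, ʈ, d, dʒ, ɖ, ɭ, ʐ, ʂ, θ, dz, ts, ʃ, r

Checking each segment against [-labial], [-dorsal], [-nasal]: /tʃ/ (voiceless postalveolar affricate), /l/ (alveolar lateral approximant), /ʈ/ (voiceless retroflex stop), /d/ (voiced alveolar stop), /dʒ/ (voiced postalveolar affricate), /ɖ/ (voiced retroflex stop), among others, satisfy every feature; every other segment in the inventory fails at least one.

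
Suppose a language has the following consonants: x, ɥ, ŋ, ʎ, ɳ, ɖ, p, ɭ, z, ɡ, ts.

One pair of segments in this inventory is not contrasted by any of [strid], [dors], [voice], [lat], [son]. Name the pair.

Both /ŋ/ and /ɥ/ are [−strident], [+dorsal], [+voice], [−lateral], [+sonorant]. Since the list omits [nasal], [continuant], [labial], [round] and [back] — which do distinguish the velar nasal from the labial-palatal glide — this pair collapses; all other pairs remain distinct.

ŋ, ɥ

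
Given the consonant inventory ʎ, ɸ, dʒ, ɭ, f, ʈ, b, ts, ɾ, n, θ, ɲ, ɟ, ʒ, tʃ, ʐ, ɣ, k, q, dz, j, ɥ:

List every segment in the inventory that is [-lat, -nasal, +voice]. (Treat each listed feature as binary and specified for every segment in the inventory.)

dʒ, b, ɾ, ɟ, ʒ, ʐ, ɣ, dz, j, ɥ

Checking each segment against [-lateral], [-nasal], [+voice]: /dʒ/ (voiced postalveolar affricate), /b/ (voiced bilabial stop), /ɾ/ (alveolar tap), /ɟ/ (voiced palatal stop), /ʒ/ (voiced postalveolar fricative), /ʐ/ (voiced retroflex fricative), among others, satisfy every feature; every other segment in the inventory fails at least one.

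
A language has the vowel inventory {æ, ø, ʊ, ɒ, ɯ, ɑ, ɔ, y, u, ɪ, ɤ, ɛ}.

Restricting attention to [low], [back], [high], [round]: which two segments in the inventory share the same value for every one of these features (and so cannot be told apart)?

On the given features, /u/ and /ʊ/ have an identical profile: [-low], [+back], [+high], [+round]. No other two segments in the inventory coincide on all 4 features. (They do differ in [tense], which is not among the given features.)

u, ʊ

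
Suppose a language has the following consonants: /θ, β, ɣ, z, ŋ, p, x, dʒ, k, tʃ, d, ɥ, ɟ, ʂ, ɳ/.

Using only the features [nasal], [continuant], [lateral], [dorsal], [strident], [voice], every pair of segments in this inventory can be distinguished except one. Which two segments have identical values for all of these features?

ɣ, ɥ

/ɣ/ (voiced velar fricative) and /ɥ/ (labial-palatal glide) are both [−nasal], [+continuant], [−lateral], [+dorsal], [−strident], [+voice], so none of the listed features separates them. (They do differ in [sonorant], [labial], [round] and [back], which are not among the given features.) Every other pair in the inventory differs on at least one listed feature.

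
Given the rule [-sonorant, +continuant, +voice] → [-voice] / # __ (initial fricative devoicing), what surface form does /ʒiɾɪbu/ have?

Only the initial segment /ʒ/ is both word-initial and matches the structural description. It is a voiced postalveolar fricative, so [-sonorant, +continuant, +voice] holds; changing it to [-voice] with all other features held fixed yields /ʃ/ (voiceless postalveolar fricative). No other segment meets both the structural description and the environment, so the output is [ʃiɾɪbu].

[ʃiɾɪbu]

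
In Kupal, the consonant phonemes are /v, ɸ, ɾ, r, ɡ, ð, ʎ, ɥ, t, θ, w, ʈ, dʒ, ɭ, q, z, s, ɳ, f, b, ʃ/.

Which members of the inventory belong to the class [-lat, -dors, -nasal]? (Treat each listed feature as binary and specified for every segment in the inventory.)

Checking each segment against [-lateral], [-dorsal], [-nasal]: /v/ (voiced labiodental fricative), /ɸ/ (voiceless bilabial fricative), /ɾ/ (alveolar tap), /r/ (alveolar trill), /ð/ (voiced dental fricative), /t/ (voiceless alveolar stop), among others, satisfy every feature; every other segment in the inventory fails at least one.

v, ɸ, ɾ, r, ð, t, θ, ʈ, dʒ, z, s, f, b, ʃ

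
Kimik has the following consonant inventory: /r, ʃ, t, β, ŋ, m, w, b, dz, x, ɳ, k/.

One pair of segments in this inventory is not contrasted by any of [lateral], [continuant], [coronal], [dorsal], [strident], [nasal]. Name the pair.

On the given features, /w/ and /x/ have an identical profile: [-lateral], [+continuant], [-coronal], [+dorsal], [-strident], [-nasal]. No other two segments in the inventory coincide on all 6 features. (They do differ in [sonorant], [voice], [labial] and [round], which are not among the given features.)

w, x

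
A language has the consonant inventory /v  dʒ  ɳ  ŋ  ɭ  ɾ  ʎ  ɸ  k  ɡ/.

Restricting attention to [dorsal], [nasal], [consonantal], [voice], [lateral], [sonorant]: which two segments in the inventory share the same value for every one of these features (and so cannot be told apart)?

dʒ, v

Both /dʒ/ and /v/ are [−dorsal], [−nasal], [+consonantal], [+voice], [−lateral], [−sonorant]. Since the list omits [continuant], [labial] and [coronal] — which do distinguish the voiced postalveolar affricate from the voiced labiodental fricative — this pair collapses; all other pairs remain distinct.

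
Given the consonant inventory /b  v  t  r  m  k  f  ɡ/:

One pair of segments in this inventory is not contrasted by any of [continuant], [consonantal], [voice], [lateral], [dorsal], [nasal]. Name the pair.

v, r

/v/ (voiced labiodental fricative) and /r/ (alveolar trill) are both [+continuant], [+consonantal], [+voice], [−lateral], [−dorsal], [−nasal], so none of the listed features separates them. (They do differ in [sonorant], [labial] and [coronal], which are not among the given features.) Every other pair in the inventory differs on at least one listed feature.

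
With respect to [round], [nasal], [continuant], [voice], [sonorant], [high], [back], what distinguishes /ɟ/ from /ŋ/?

[sonorant], [nasal], [back]

The two segments share [-round], [-continuant], [+voice], [+high]. The only features from the list on which they differ: /ɟ/ is [-sonorant] while /ŋ/ is [+sonorant]; /ɟ/ is [-nasal] while /ŋ/ is [+nasal]; /ɟ/ is [-back] while /ŋ/ is [+back].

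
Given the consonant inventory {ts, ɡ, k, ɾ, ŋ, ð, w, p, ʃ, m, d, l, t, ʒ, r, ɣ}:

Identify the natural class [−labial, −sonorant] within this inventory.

ts, ɡ, k, ð, ʃ, d, t, ʒ, ɣ

The [−labial] segments are /ts, ɡ, k, ɾ, ŋ, ð, ʃ, d, l, t, ʒ, r, ɣ/.
Intersecting with [−sonorant] leaves /ts, ɡ, k, ð, ʃ, d, t, ʒ, ɣ/.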